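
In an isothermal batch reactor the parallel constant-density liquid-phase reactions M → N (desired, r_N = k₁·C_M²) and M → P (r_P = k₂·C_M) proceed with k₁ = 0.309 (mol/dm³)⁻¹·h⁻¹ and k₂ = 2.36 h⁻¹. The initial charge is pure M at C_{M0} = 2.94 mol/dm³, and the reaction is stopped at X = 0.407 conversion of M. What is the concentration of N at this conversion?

0.280 mol/dm³

C_M = C_{M0}(1−X) = 1.743 mol/dm³.
Along a PFR/batch, dC_P/dC_M = −r_P/(r_N+r_P) = −k₂/(k₂+k₁·C_M).
Integrating from C_{M0} to C_M: C_P = (2.36/0.309)·ln[(2.36+0.309·2.94)/(2.36+0.309·1.74)] = 7.638·ln(3.268/2.899) = 0.9169 mol/dm³.
Then C_N = (C_{M0}−C_M) − C_P = 1.197 − 0.9169 = 0.2797 mol/dm³.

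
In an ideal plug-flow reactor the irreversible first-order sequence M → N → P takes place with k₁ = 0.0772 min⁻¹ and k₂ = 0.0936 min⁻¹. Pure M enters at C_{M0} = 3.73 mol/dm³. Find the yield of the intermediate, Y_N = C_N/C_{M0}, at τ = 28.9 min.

For first-order series with pure M initially, C_N(τ) = k₁C_{M0}/(k₂−k₁)·(e^(−k₁τ) − e^(−k₂τ)).
e^(−k₁τ) = e^(−0.0772×28.9) = e^(−2.231) = 0.1074; e^(−k₂τ) = e^(−2.705) = 0.06687.
C_N = 0.0772×3.73/(0.0936−0.0772) × (0.1074−0.06687) = 17.56×0.04054 = 0.7119 mol/dm³.
Y_N = C_N/C_{M0} = 0.7119/3.73 = 0.191.

0.191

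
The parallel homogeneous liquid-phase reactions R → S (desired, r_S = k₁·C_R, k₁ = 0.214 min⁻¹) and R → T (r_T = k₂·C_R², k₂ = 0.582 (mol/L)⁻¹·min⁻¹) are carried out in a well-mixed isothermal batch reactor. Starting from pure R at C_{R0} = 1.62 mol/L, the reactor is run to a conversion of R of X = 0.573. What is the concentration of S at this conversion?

0.231 mol/L

C_R = C_{R0}(1−X) = 0.6917 mol/L.
Along a PFR/batch, dC_S/dC_R = −r_S/(r_S+r_T) = −k₁/(k₁+k₂·C_R).
Integrating from C_{R0} to C_R: C_S = (0.214/0.582)·ln[(0.214+0.582·1.62)/(0.214+0.582·0.692)] = 0.3677·ln(1.157/0.6166) = 0.2314 mol/L.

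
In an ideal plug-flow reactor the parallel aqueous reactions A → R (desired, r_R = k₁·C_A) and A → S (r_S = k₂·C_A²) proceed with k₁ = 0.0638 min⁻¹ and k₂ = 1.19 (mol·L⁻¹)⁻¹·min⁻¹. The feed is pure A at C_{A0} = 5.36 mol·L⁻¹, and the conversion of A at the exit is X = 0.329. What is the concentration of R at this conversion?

C_A = C_{A0}(1−X) = 3.597 mol·L⁻¹.
Along a PFR/batch, dC_R/dC_A = −r_R/(r_R+r_S) = −k₁/(k₁+k₂·C_A).
Integrating from C_{A0} to C_A: C_R = (0.0638/1.19)·ln[(0.0638+1.19·5.36)/(0.0638+1.19·3.60)] = 0.05361·ln(6.442/4.344) = 0.02113 mol·L⁻¹.

0.0211 mol·L⁻¹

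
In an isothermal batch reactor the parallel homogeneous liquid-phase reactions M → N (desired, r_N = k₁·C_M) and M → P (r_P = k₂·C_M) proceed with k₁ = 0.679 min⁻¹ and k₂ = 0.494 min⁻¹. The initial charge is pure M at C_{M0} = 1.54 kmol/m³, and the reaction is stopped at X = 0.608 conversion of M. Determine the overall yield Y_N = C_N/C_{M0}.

C_M = C_{M0}(1−X) = 0.6037 kmol/m³.
Both paths are first order in M, so the instantaneous fraction to N is constant: dC_N/d(−C_M) = k₁/(k₁+k₂) = 0.5789.
C_N = 0.5789·(C_{M0}−C_M) = 0.5789×0.9363 = 0.542 kmol/m³.
Y_N = C_N/C_{M0} = 0.5420/1.54 = 0.352.

0.352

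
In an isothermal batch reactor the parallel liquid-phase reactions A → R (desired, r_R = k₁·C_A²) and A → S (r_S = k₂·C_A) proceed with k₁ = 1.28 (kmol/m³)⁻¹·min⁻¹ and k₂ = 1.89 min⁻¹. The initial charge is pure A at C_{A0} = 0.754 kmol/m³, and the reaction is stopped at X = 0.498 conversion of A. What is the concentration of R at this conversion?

0.103 kmol/m³

C_A = C_{A0}(1−X) = 0.3785 kmol/m³.
Along a PFR/batch, dC_S/dC_A = −r_S/(r_R+r_S) = −k₂/(k₂+k₁·C_A).
Integrating from C_{A0} to C_A: C_S = (1.89/1.28)·ln[(1.89+1.28·0.754)/(1.89+1.28·0.379)] = 1.477·ln(2.855/2.374) = 0.2722 kmol/m³.
Then C_R = (C_{A0}−C_A) − C_S = 0.3755 − 0.2722 = 0.1033 kmol/m³.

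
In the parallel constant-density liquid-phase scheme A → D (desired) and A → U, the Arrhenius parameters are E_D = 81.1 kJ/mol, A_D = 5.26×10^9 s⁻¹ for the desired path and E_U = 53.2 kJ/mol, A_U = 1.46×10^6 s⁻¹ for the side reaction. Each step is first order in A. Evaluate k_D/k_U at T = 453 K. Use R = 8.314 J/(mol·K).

2.18

k_D/k_U = (A_D/A_U)·exp[−(E_D−E_U)/(RT)] = (A_D/A_U)·exp[(E_U−E_D)/(RT)].
(E_U−E_D)/(RT) = (53.2−81.1)×10³/(8.314×453) = -27900/3766 = -7.408.
k_D/k_U = (5.26×10^9/1.46×10^6)·exp(-7.408) = 3603 × 6.064×10^-4 = 2.18.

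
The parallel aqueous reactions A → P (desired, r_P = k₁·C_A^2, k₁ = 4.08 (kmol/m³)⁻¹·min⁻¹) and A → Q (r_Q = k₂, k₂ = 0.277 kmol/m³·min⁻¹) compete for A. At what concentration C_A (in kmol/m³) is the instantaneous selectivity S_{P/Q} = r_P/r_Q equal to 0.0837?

S_{P/Q} = (k₁/k₂)·C_A^2 ⇒ C_A = (S·k₂/k₁)^(0.5).
= (0.0837×0.277/4.08)^(0.5) = (0.005683)^(0.5) = 0.0754 kmol/m³.

0.0754 kmol/m³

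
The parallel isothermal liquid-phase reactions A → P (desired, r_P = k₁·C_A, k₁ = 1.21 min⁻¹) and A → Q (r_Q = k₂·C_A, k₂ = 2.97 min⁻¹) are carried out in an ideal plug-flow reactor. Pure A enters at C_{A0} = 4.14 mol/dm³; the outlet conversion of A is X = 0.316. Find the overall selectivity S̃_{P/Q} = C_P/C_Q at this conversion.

C_A = C_{A0}(1−X) = 2.832 mol/dm³.
Both paths are first order in A, so the instantaneous fraction to P is constant: dC_P/d(−C_A) = k₁/(k₁+k₂) = 0.2895.
C_P = 0.2895·(C_{A0}−C_A) = 0.2895×1.308 = 0.379 mol/dm³.
C_Q = (C_{A0}−C_A)−C_P = 0.9295 mol/dm³; S̃_{P/Q} = 0.3787/0.9295 = 0.407.

0.407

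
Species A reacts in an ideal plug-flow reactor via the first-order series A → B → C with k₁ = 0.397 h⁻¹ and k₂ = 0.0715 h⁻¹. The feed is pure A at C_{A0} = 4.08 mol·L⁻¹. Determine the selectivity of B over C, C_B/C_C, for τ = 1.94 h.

For first-order series with pure A initially, C_B(τ) = k₁C_{A0}/(k₂−k₁)·(e^(−k₁τ) − e^(−k₂τ)).
e^(−k₁τ) = e^(−0.397×1.94) = e^(−0.7702) = 0.4629; e^(−k₂τ) = e^(−0.1387) = 0.8705.
C_B = 0.397×4.08/(0.0715−0.397) × (0.4629−0.8705) = (-4.976)×(-0.4076) = 2.028 mol·L⁻¹.
C_A = C_{A0}e^(−k₁τ) = 1.889 mol·L⁻¹, so C_C = C_{A0}−C_A−C_B = 0.1632 mol·L⁻¹; C_B/C_C = 12.4.

12.4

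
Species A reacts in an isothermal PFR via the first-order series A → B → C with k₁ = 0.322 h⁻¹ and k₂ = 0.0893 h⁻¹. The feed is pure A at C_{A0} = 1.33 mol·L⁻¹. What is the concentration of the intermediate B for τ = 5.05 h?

Solving the coupled first-order balances gives C_B(τ) = [k₁/(k₂−k₁)]·C_{A0}·(e^(−k₁τ) − e^(−k₂τ)).
e^(−k₁τ) = e^(−0.322×5.05) = e^(−1.626) = 0.1967; e^(−k₂τ) = e^(−0.4510) = 0.6370.
C_B = 0.322×1.33/(0.0893−0.322) × (0.1967−0.6370) = (-1.840)×(-0.4403) = 0.8104 mol·L⁻¹.

0.810 mol·L⁻¹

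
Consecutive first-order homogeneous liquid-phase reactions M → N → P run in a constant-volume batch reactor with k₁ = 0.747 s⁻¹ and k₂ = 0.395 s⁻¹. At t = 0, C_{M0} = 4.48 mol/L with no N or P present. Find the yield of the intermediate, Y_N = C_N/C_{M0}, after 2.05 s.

Solving the coupled first-order balances gives C_N(t) = [k₁/(k₂−k₁)]·C_{M0}·(e^(−k₁t) − e^(−k₂t)).
e^(−k₁t) = e^(−0.747×2.05) = e^(−1.531) = 0.2162; e^(−k₂t) = e^(−0.8097) = 0.4450.
C_N = 0.747×4.48/(0.395−0.747) × (0.2162−0.4450) = (-9.507)×(-0.2287) = 2.175 mol/L.
Y_N = C_N/C_{M0} = 2.175/4.48 = 0.485.

0.485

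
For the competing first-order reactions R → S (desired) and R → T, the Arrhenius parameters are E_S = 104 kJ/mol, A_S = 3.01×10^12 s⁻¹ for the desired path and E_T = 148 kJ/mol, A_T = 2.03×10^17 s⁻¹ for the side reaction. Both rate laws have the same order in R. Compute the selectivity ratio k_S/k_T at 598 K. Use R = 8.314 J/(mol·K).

k_S/k_T = (A_S/A_T)·exp[−(E_S−E_T)/(RT)] = (A_S/A_T)·exp[(E_T−E_S)/(RT)].
(E_T−E_S)/(RT) = (148−104)×10³/(8.314×598) = 44000/4972 = 8.850.
k_S/k_T = (3.01×10^12/2.03×10^17)·exp(8.850) = 1.483×10^-5 × 6974 = 0.103.
Since E_S < E_T, lowering the temperature improves selectivity toward S.

0.103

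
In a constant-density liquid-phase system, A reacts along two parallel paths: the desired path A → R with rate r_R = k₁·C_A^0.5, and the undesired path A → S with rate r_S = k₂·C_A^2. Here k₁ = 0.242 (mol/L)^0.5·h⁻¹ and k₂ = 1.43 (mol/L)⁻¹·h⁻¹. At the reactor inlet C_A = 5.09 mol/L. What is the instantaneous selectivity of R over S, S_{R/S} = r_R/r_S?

S_{R/S} = r_R/r_S = (k₁·C_A^0.5)/(k₂·C_A^2) = (k₁/k₂)·C_A^-1.5.
= (0.242×5.090^0.5) / (1.43×5.090^2) = 0.5460/37.05 = 0.0147.

0.0147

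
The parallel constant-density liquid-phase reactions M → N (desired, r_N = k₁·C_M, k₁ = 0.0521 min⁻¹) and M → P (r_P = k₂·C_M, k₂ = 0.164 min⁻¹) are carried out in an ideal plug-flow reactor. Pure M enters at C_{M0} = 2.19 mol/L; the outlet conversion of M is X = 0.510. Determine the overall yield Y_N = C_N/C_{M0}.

C_M = C_{M0}(1−X) = 1.073 mol/L.
Both paths are first order in M, so the instantaneous fraction to N is constant: dC_N/d(−C_M) = k₁/(k₁+k₂) = 0.2411.
C_N = 0.2411·(C_{M0}−C_M) = 0.2411×1.117 = 0.269 mol/L.
Y_N = C_N/C_{M0} = 0.2693/2.19 = 0.123.

0.123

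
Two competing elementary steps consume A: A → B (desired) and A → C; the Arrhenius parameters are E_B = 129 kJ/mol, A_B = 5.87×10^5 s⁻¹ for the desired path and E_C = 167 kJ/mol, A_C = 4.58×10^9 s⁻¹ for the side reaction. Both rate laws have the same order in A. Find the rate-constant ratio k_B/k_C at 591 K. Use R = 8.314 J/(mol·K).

k_B/k_C = (A_B/A_C)·exp[−(E_B−E_C)/(RT)] = (A_B/A_C)·exp[(E_C−E_B)/(RT)].
(E_C−E_B)/(RT) = (167−129)×10³/(8.314×591) = 38000/4914 = 7.734.
k_B/k_C = (5.87×10^5/4.58×10^9)·exp(7.734) = 1.282×10^-4 × 2284 = 0.293.

0.293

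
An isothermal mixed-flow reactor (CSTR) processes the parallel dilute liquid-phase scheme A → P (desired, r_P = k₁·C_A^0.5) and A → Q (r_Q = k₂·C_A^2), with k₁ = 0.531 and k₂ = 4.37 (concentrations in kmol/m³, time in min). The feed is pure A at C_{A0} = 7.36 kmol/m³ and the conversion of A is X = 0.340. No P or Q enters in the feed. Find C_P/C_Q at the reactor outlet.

0.0113

Exit C_A = C_{A0}(1−X) = 7.36×0.660 = 4.858 kmol/m³.
In a CSTR the entire volume is at exit conditions, so r_P = 0.531×4.858^0.5 = 1.170 and r_Q = 4.37×4.858^2 = 103.1.
Overall selectivity = C_P/C_Q = r_Pτ/(r_Qτ) = r_P/r_Q = 0.0113.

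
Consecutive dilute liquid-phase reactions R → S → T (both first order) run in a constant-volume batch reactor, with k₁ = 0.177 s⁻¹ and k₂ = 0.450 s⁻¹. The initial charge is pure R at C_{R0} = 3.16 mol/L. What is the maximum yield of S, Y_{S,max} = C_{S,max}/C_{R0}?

0.215

For a first-order series the maximum intermediate yield is C_{S,max}/C_{R0} = (k₁/k₂)^[k₂/(k₂−k₁)].
= (0.177/0.450)^(0.450/(0.450−0.177)) = (0.3933)^(1.648) = 0.2148.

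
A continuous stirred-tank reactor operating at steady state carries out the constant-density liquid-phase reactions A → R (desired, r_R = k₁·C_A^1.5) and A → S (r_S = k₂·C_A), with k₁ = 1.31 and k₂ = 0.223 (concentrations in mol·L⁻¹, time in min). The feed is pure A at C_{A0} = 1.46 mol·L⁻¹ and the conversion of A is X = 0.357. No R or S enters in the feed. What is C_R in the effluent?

0.443 mol·L⁻¹

Exit C_A = C_{A0}(1−X) = 1.46×0.643 = 0.9388 mol·L⁻¹.
A CSTR operates uniformly at the exit composition, giving r_R = 1.192 and r_S = 0.2093 (each k·C_A^n at C_A = 0.9388).
Fraction of consumed A going to R: r_R/(r_R+r_S) = 0.8506.
C_R = 0.8506·C_{A0}·X = 0.8506×1.46×0.357 = 0.443 mol·L⁻¹.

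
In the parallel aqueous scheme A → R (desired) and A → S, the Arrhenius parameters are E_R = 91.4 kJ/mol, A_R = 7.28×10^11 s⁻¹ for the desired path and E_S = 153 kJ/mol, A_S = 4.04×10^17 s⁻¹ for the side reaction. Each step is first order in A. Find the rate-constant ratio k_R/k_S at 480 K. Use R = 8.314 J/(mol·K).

9.11

Since both paths have the same order in A, the concentration cancels and S_{R/S} = k_R/k_S = (A_R/A_S)·exp[(E_S−E_R)/(RT)].
(E_S−E_R)/(RT) = (153−91.4)×10³/(8.314×480) = 61600/3991 = 15.44.
k_R/k_S = (7.28×10^11/4.04×10^17)·exp(15.44) = 1.802×10^-6 × 5.055×10^6 = 9.11.
Since E_R < E_S, lowering the temperature improves selectivity toward R.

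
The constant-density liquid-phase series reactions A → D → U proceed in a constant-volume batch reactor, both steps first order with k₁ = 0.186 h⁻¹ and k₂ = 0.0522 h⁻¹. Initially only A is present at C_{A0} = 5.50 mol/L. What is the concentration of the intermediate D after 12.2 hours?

3.25 mol/L

For first-order series with pure A initially, C_D(t) = k₁C_{A0}/(k₂−k₁)·(e^(−k₁t) − e^(−k₂t)).
e^(−k₁t) = e^(−0.186×12.2) = e^(−2.269) = 0.1034; e^(−k₂t) = e^(−0.6368) = 0.5290.
C_D = 0.186×5.50/(0.0522−0.186) × (0.1034−0.5290) = (-7.646)×(-0.4256) = 3.254 mol/L.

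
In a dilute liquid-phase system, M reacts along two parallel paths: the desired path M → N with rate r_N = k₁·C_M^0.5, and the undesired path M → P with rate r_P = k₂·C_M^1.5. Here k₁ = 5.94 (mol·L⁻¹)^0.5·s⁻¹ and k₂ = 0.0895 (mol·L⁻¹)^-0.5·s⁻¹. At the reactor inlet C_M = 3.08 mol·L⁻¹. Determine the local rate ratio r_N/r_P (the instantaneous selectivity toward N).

S_{N/P} = r_N/r_P = (k₁·C_M^0.5)/(k₂·C_M^1.5) = (k₁/k₂)·C_M⁻¹.
= (5.94×3.080^0.5) / (0.0895×3.080^1.5) = 10.42/0.4838 = 21.5.

21.5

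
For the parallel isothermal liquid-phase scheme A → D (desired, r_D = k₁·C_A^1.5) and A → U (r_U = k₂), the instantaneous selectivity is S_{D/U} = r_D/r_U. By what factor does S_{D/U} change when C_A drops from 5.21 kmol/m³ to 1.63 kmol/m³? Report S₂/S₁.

0.175

S_{D/U} = (k₁/k₂)·C_A^1.5, so S₂/S₁ = (C_{A,2}/C_{A,1})^1.5.
= (1.63/5.21)^1.5 = (0.3129)^1.5 = 0.175.
Selectivity toward D falls as C_A falls — high-concentration operation is favoured.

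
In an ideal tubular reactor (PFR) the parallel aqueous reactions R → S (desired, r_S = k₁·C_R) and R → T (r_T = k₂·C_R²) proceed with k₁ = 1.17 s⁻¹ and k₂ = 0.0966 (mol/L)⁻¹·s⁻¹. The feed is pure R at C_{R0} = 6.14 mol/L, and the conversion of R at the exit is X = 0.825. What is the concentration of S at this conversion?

3.94 mol/L

C_R = C_{R0}(1−X) = 1.075 mol/L.
Along a PFR/batch, dC_S/dC_R = −r_S/(r_S+r_T) = −k₁/(k₁+k₂·C_R).
Integrating from C_{R0} to C_R: C_S = (1.17/0.0966)·ln[(1.17+0.0966·6.14)/(1.17+0.0966·1.07)] = 12.11·ln(1.763/1.274) = 3.937 mol/L.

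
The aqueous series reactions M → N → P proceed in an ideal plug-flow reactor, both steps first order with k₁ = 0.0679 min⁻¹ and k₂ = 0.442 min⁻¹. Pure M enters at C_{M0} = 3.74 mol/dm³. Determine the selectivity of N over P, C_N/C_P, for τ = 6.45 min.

0.430

Solving the coupled first-order balances gives C_N(τ) = [k₁/(k₂−k₁)]·C_{M0}·(e^(−k₁τ) − e^(−k₂τ)).
e^(−k₁τ) = e^(−0.0679×6.45) = e^(−0.4380) = 0.6454; e^(−k₂τ) = e^(−2.851) = 0.05779.
C_N = 0.0679×3.74/(0.442−0.0679) × (0.6454−0.05779) = 0.6788×0.5876 = 0.3988 mol/dm³.
C_M = C_{M0}e^(−k₁τ) = 2.414 mol/dm³, so C_P = C_{M0}−C_M−C_N = 0.9275 mol/dm³; C_N/C_P = 0.430.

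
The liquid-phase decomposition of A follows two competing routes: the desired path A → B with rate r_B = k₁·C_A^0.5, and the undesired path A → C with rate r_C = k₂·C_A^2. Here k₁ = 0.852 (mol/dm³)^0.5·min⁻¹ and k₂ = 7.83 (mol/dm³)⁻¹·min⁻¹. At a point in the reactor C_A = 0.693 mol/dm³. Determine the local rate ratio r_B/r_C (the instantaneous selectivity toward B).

0.189

S_{B/C} = r_B/r_C = (k₁·C_A^0.5)/(k₂·C_A^2) = (k₁/k₂)·C_A^-1.5.
= (0.852×0.6930^0.5) / (7.83×0.6930^2) = 0.7093/3.760 = 0.189.
The undesired path is higher order in A, so low C_A (CSTR or dilute feed) favours B.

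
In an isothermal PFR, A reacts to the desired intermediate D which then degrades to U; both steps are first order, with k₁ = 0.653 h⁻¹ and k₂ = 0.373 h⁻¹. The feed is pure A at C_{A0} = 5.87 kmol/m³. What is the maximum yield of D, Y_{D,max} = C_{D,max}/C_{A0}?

At the optimum, C_{D,max}/C_{A0} = (k₁/k₂)^[k₂/(k₂−k₁)].
= (0.653/0.373)^(0.373/(0.373−0.653)) = (1.751)^(-1.332) = 0.4743.

0.474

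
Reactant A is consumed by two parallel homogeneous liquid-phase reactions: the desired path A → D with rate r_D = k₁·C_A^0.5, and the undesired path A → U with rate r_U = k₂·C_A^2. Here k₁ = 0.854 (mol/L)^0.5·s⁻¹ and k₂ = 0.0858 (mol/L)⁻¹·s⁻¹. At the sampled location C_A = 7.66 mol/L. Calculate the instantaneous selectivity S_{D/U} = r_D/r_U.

0.469

S_{D/U} = r_D/r_U = (k₁·C_A^0.5)/(k₂·C_A^2) = (k₁/k₂)·C_A^-1.5.
= (0.854×7.660^0.5) / (0.0858×7.660^2) = 2.364/5.034 = 0.469.
The undesired path is higher order in A, so low C_A (CSTR or dilute feed) favours D.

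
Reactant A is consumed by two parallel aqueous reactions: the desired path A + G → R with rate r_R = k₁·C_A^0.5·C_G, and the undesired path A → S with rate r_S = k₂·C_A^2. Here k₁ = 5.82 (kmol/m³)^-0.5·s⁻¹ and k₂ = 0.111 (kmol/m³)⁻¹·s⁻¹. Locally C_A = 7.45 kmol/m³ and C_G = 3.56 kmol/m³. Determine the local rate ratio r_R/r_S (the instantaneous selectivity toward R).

S_{R/S} = r_R/r_S = (k₁·C_A^0.5·C_G)/(k₂·C_A^2) = (k₁/k₂)·C_A^-1.5·C_G.
= (5.82×7.450^0.5×3.560) / (0.111×7.450^2) = 56.55/6.161 = 9.18.

9.18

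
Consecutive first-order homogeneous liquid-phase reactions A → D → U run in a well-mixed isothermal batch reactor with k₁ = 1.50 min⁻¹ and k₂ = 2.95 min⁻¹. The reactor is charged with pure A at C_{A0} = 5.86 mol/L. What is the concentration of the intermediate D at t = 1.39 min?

For first-order series with pure A initially, C_D(t) = k₁C_{A0}/(k₂−k₁)·(e^(−k₁t) − e^(−k₂t)).
e^(−k₁t) = e^(−1.50×1.39) = e^(−2.085) = 0.1243; e^(−k₂t) = e^(−4.101) = 0.01656.
C_D = 1.50×5.86/(2.95−1.50) × (0.1243−0.01656) = 6.062×0.1077 = 0.6531 mol/L.

0.653 mol/L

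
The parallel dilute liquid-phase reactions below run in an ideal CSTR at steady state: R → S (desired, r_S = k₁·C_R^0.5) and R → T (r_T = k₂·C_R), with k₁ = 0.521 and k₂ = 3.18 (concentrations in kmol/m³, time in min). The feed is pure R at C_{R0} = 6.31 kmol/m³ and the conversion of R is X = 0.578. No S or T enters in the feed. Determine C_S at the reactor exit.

Exit C_R = C_{R0}(1−X) = 6.31×0.422 = 2.663 kmol/m³.
In a CSTR the entire volume is at exit conditions, so r_S = 0.521×2.663^0.5 = 0.8502 and r_T = 3.18×2.663 = 8.468.
Fraction of consumed R going to S: r_S/(r_S+r_T) = 0.09124.
C_S = 0.09124·C_{R0}·X = 0.09124×6.31×0.578 = 0.333 kmol/m³.

0.333 kmol/m³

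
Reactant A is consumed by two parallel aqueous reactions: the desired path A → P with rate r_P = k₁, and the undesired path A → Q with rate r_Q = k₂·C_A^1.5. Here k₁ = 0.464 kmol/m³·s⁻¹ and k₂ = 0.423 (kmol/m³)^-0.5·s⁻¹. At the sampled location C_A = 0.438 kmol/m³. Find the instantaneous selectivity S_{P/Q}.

S_{P/Q} = r_P/r_Q = (k₁)/(k₂·C_A^1.5) = (k₁/k₂)·C_A^-1.5.
= (0.464) / (0.423×0.4380^1.5) = 0.4640/0.1226 = 3.78.
The undesired path is higher order in A, so low C_A (CSTR or dilute feed) favours P.

3.78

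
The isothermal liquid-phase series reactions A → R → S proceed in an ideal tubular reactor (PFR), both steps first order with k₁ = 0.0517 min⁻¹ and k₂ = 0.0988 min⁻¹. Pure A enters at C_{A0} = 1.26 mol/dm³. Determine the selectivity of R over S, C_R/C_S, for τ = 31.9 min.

Solving the coupled first-order balances gives C_R(τ) = [k₁/(k₂−k₁)]·C_{A0}·(e^(−k₁τ) − e^(−k₂τ)).
e^(−k₁τ) = e^(−0.0517×31.9) = e^(−1.649) = 0.1922; e^(−k₂τ) = e^(−3.152) = 0.04278.
C_R = 0.0517×1.26/(0.0988−0.0517) × (0.1922−0.04278) = 1.383×0.1494 = 0.2067 mol/dm³.
C_A = C_{A0}e^(−k₁τ) = 0.2422 mol/dm³, so C_S = C_{A0}−C_A−C_R = 0.8112 mol/dm³; C_R/C_S = 0.255.

0.255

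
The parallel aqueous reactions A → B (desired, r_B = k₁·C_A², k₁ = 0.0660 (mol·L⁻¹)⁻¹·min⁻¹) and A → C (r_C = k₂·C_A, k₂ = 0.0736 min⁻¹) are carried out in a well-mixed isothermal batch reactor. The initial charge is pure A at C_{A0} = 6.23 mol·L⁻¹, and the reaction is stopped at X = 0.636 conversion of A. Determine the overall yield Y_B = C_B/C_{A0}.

C_A = C_{A0}(1−X) = 2.268 mol·L⁻¹.
Along a PFR/batch, dC_C/dC_A = −r_C/(r_B+r_C) = −k₂/(k₂+k₁·C_A).
Integrating from C_{A0} to C_A: C_C = (0.0736/0.0660)·ln[(0.0736+0.0660·6.23)/(0.0736+0.0660·2.27)] = 1.115·ln(0.4848/0.2233) = 0.8646 mol·L⁻¹.
Then C_B = (C_{A0}−C_A) − C_C = 3.962 − 0.8646 = 3.098 mol·L⁻¹.
Y_B = C_B/C_{A0} = 3.098/6.23 = 0.497.

0.497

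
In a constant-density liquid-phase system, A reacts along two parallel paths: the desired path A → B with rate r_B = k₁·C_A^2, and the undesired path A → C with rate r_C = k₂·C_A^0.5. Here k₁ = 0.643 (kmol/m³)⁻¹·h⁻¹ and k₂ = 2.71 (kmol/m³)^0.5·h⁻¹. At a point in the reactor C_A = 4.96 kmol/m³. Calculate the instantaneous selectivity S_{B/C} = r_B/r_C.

2.62

S_{B/C} = r_B/r_C = (k₁·C_A^2)/(k₂·C_A^0.5) = (k₁/k₂)·C_A^1.5.
= (0.643×4.960^2) / (2.71×4.960^0.5) = 15.82/6.035 = 2.62.
Since the desired path is higher order in A, keeping C_A high (PFR or concentrated feed) favours B.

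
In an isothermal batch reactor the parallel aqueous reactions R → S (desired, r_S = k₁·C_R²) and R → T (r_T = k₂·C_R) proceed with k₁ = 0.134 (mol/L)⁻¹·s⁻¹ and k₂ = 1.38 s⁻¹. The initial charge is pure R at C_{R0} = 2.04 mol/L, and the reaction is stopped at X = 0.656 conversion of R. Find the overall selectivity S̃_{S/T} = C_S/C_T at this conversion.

0.132

C_R = C_{R0}(1−X) = 0.7018 mol/L.
Along a PFR/batch, dC_T/dC_R = −r_T/(r_S+r_T) = −k₂/(k₂+k₁·C_R).
Integrating from C_{R0} to C_R: C_T = (1.38/0.134)·ln[(1.38+0.134·2.04)/(1.38+0.134·0.702)] = 10.30·ln(1.653/1.474) = 1.182 mol/L.
Then C_S = (C_{R0}−C_R) − C_T = 1.338 − 1.182 = 0.1559 mol/L.
S̃_{S/T} = C_S/C_T = 0.1559/1.182 = 0.132.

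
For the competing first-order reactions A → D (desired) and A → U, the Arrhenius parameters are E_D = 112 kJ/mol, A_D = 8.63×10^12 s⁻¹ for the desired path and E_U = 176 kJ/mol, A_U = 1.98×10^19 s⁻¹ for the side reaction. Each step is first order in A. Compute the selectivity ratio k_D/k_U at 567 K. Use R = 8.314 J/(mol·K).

Since both paths have the same order in A, the concentration cancels and S_{D/U} = k_D/k_U = (A_D/A_U)·exp[(E_U−E_D)/(RT)].
(E_U−E_D)/(RT) = (176−112)×10³/(8.314×567) = 64000/4714 = 13.58.
k_D/k_U = (8.63×10^12/1.98×10^19)·exp(13.58) = 4.359×10^-7 × 7.874×10^5 = 0.343.

0.343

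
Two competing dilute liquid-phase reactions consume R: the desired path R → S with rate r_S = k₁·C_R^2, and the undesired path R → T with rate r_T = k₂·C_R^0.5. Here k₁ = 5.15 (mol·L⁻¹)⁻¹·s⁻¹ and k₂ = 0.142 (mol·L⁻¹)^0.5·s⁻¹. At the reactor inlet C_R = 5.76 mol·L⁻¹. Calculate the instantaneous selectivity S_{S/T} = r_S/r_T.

S_{S/T} = r_S/r_T = (k₁·C_R^2)/(k₂·C_R^0.5) = (k₁/k₂)·C_R^1.5.
= (5.15×5.760^2) / (0.142×5.760^0.5) = 170.9/0.3408 = 501.

501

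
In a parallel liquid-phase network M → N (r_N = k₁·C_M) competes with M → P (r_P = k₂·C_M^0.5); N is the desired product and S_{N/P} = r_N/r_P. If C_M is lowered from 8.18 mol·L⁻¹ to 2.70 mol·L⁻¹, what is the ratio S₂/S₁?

S_{N/P} = (k₁/k₂)·C_M^0.5, so S₂/S₁ = (C_{M,2}/C_{M,1})^0.5.
= (2.70/8.18)^0.5 = (0.3301)^0.5 = 0.575.
Selectivity toward N falls as C_M falls — high-concentration operation is favoured.

0.575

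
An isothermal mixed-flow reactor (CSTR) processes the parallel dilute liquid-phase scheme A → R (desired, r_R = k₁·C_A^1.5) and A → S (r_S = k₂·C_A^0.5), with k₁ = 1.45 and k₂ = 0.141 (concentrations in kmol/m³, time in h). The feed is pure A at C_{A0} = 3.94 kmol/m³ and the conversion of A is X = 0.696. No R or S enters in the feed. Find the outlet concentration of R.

2.54 kmol/m³

Exit C_A = C_{A0}(1−X) = 3.94×0.304 = 1.198 kmol/m³.
Rates in a CSTR are evaluated at the outlet concentration: r_R = 1.45×1.198^1.5 = 1.901, r_S = 0.141×1.198^0.5 = 0.1543.
Fraction of consumed A going to R: r_R/(r_R+r_S) = 0.9249.
C_R = 0.9249·C_{A0}·X = 0.9249×3.94×0.696 = 2.54 kmol/m³.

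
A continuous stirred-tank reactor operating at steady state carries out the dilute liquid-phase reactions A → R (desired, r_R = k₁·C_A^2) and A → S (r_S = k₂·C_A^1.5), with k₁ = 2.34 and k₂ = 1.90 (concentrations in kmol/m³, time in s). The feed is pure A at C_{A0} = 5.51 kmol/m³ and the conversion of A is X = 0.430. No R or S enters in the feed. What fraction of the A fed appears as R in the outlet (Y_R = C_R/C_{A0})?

Exit C_A = C_{A0}(1−X) = 5.51×0.570 = 3.141 kmol/m³.
Rates in a CSTR are evaluated at the outlet concentration: r_R = 2.34×3.141^2 = 23.08, r_S = 1.90×3.141^1.5 = 10.58.
Fraction of consumed A going to R: r_R/(r_R+r_S) = 0.6858.
C_R = 0.6858·C_{A0}·X = 0.6858×5.51×0.430 = 1.62 kmol/m³; Y_R = C_R/C_{A0} = 0.295.

0.295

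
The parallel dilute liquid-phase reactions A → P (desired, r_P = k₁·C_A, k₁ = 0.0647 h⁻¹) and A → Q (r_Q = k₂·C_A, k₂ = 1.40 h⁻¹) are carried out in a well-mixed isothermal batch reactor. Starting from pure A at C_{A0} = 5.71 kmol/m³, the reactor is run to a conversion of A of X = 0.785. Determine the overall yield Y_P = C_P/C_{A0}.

C_A = C_{A0}(1−X) = 1.228 kmol/m³.
Both paths are first order in A, so the instantaneous fraction to P is constant: dC_P/d(−C_A) = k₁/(k₁+k₂) = 0.04417.
C_P = 0.04417·(C_{A0}−C_A) = 0.04417×4.482 = 0.198 kmol/m³.
Y_P = C_P/C_{A0} = 0.1980/5.71 = 0.0347.

0.0347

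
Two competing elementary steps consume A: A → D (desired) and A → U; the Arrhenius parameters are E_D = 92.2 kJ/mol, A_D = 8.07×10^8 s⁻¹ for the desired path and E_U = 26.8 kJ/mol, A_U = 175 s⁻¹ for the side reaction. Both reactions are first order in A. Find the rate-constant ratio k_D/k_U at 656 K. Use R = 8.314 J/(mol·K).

28.6

Since both paths have the same order in A, the concentration cancels and S_{D/U} = k_D/k_U = (A_D/A_U)·exp[(E_U−E_D)/(RT)].
(E_U−E_D)/(RT) = (26.8−92.2)×10³/(8.314×656) = -65400/5454 = -11.99.
k_D/k_U = (8.07×10^8/175)·exp(-11.99) = 4.611×10^6 × 6.198×10^-6 = 28.6.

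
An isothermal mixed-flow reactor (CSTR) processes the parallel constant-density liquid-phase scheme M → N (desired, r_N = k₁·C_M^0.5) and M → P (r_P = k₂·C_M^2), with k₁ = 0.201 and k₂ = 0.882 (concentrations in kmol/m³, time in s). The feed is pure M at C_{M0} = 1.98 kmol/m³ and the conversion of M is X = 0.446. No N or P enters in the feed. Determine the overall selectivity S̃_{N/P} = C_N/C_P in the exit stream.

0.198

Exit C_M = C_{M0}(1−X) = 1.98×0.554 = 1.097 kmol/m³.
A CSTR operates uniformly at the exit composition, giving r_N = 0.2105 and r_P = 1.061 (each k·C_M^n at C_M = 1.097).
Overall selectivity = C_N/C_P = r_Nτ/(r_Pτ) = r_N/r_P = 0.198.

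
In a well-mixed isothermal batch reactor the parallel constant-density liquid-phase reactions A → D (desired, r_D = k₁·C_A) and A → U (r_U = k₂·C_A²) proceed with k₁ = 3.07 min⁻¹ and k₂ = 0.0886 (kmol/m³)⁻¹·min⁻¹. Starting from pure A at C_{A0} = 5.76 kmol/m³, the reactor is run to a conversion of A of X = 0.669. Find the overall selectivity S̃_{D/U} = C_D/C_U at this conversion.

9.12

C_A = C_{A0}(1−X) = 1.907 kmol/m³.
Along a PFR/batch, dC_D/dC_A = −r_D/(r_D+r_U) = −k₁/(k₁+k₂·C_A).
Integrating from C_{A0} to C_A: C_D = (3.07/0.0886)·ln[(3.07+0.0886·5.76)/(3.07+0.0886·1.91)] = 34.65·ln(3.580/3.239) = 3.473 kmol/m³.
C_U = (C_{A0}−C_A)−C_D = 0.3809 kmol/m³; S̃_{D/U} = 3.473/0.3809 = 9.12.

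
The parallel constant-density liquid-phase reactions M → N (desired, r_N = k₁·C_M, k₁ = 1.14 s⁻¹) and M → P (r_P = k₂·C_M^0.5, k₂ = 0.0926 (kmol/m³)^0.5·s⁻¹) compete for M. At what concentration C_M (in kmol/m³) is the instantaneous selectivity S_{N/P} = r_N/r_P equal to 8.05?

S_{N/P} = (k₁/k₂)·C_M^0.5 ⇒ C_M = (S·k₂/k₁)^(2).
= (8.05×0.0926/1.14)^(2) = (0.6539)^(2) = 0.428 kmol/m³.

0.428 kmol/m³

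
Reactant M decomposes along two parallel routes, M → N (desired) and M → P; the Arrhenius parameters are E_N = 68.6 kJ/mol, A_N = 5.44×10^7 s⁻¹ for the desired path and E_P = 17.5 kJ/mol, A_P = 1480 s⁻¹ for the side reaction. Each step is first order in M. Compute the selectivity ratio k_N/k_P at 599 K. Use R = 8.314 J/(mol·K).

With equal orders, S_{N/P} = k_N/k_P = (A_N/A_P)·exp[(E_P−E_N)/(RT)].
(E_P−E_N)/(RT) = (17.5−68.6)×10³/(8.314×599) = -51100/4980 = -10.26.
k_N/k_P = (5.44×10^7/1480)·exp(-10.26) = 36757 × 3.498×10^-5 = 1.29.
Since E_N > E_P, raising the temperature improves selectivity toward N.

1.29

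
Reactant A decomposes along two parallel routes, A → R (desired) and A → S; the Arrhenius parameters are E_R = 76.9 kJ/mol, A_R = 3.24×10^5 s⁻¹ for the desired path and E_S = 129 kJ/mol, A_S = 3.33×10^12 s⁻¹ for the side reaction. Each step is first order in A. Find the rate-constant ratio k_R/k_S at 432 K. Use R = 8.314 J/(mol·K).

k_R/k_S = (A_R/A_S)·exp[−(E_R−E_S)/(RT)] = (A_R/A_S)·exp[(E_S−E_R)/(RT)].
(E_S−E_R)/(RT) = (129−76.9)×10³/(8.314×432) = 52100/3592 = 14.51.
k_R/k_S = (3.24×10^5/3.33×10^12)·exp(14.51) = 9.730×10^-8 × 1.994×10^6 = 0.194.

0.194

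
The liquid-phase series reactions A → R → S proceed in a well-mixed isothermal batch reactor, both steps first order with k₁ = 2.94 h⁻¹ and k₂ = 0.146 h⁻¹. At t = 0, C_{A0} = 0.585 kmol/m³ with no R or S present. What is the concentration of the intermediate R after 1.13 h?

Solving the coupled first-order balances gives C_R(t) = [k₁/(k₂−k₁)]·C_{A0}·(e^(−k₁t) − e^(−k₂t)).
e^(−k₁t) = e^(−2.94×1.13) = e^(−3.322) = 0.03607; e^(−k₂t) = e^(−0.1650) = 0.8479.
C_R = 2.94×0.585/(0.146−2.94) × (0.03607−0.8479) = (-0.6156)×(-0.8118) = 0.4997 kmol/m³.

0.500 kmol/m³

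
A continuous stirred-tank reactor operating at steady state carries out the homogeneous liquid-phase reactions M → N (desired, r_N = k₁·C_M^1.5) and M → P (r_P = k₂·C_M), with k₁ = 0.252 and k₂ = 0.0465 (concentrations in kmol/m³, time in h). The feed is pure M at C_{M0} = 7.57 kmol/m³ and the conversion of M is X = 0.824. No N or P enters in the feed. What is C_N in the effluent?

5.38 kmol/m³

Exit C_M = C_{M0}(1−X) = 7.57×0.176 = 1.332 kmol/m³.
Rates in a CSTR are evaluated at the outlet concentration: r_N = 0.252×1.332^1.5 = 0.3875, r_P = 0.0465×1.332 = 0.06195.
Fraction of consumed M going to N: r_N/(r_N+r_P) = 0.8622.
C_N = 0.8622·C_{M0}·X = 0.8622×7.57×0.824 = 5.38 kmol/m³.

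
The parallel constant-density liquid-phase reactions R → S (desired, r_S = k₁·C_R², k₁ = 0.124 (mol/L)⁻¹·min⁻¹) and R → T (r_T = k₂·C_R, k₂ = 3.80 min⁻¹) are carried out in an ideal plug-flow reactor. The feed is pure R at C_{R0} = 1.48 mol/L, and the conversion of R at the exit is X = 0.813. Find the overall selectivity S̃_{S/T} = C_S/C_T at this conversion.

C_R = C_{R0}(1−X) = 0.2768 mol/L.
Along a PFR/batch, dC_T/dC_R = −r_T/(r_S+r_T) = −k₂/(k₂+k₁·C_R).
Integrating from C_{R0} to C_R: C_T = (3.80/0.124)·ln[(3.80+0.124·1.48)/(3.80+0.124·0.277)] = 30.65·ln(3.984/3.834) = 1.170 mol/L.
Then C_S = (C_{R0}−C_R) − C_T = 1.203 − 1.170 = 0.03339 mol/L.
S̃_{S/T} = C_S/C_T = 0.03339/1.170 = 0.0285.

0.0285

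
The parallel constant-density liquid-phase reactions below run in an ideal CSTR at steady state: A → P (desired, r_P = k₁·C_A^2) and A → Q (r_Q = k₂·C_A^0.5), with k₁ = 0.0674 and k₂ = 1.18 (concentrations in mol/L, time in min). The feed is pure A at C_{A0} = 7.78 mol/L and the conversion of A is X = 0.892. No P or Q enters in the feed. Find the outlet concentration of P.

Exit C_A = C_{A0}(1−X) = 7.78×0.108 = 0.8402 mol/L.
Rates in a CSTR are evaluated at the outlet concentration: r_P = 0.0674×0.8402^2 = 0.04758, r_Q = 1.18×0.8402^0.5 = 1.082.
Fraction of consumed A going to P: r_P/(r_P+r_Q) = 0.04214.
C_P = 0.04214·C_{A0}·X = 0.04214×7.78×0.892 = 0.292 mol/L.

0.292 mol/L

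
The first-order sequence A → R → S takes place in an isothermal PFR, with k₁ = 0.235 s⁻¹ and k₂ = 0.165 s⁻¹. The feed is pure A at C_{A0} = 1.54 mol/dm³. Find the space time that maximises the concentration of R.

Setting dC_R/dτ = 0 gives τ_opt = ln(k₂/k₁)/(k₂−k₁).
= ln(0.165/0.235)/(0.165−0.235) = ln(0.7021)/-0.07000 = -0.3536/-0.07000 = 5.05 s.

5.05 s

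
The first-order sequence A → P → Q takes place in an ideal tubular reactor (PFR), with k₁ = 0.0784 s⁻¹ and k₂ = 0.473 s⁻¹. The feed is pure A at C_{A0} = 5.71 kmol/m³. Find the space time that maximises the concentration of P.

For first-order series the maximum of C_P occurs at τ_opt = ln(k₂/k₁)/(k₂−k₁).
= ln(0.473/0.0784)/(0.473−0.0784) = ln(6.033)/0.3946 = 1.797/0.3946 = 4.55 s.

4.55 s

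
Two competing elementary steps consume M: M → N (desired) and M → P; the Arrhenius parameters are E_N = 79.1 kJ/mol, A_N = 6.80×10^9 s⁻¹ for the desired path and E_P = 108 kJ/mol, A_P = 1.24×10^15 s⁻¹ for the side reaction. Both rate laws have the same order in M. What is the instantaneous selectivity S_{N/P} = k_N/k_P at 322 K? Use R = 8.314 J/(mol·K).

0.268

Since both paths have the same order in M, the concentration cancels and S_{N/P} = k_N/k_P = (A_N/A_P)·exp[(E_P−E_N)/(RT)].
(E_P−E_N)/(RT) = (108−79.1)×10³/(8.314×322) = 28900/2677 = 10.80.
k_N/k_P = (6.80×10^9/1.24×10^15)·exp(10.80) = 5.484×10^-6 × 48788 = 0.268.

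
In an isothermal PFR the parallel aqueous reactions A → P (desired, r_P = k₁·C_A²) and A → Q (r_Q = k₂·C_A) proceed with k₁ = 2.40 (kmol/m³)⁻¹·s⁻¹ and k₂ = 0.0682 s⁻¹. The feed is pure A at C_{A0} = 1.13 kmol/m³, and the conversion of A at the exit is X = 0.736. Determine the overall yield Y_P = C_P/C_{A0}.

0.704

C_A = C_{A0}(1−X) = 0.2983 kmol/m³.
Along a PFR/batch, dC_Q/dC_A = −r_Q/(r_P+r_Q) = −k₂/(k₂+k₁·C_A).
Integrating from C_{A0} to C_A: C_Q = (0.0682/2.40)·ln[(0.0682+2.40·1.13)/(0.0682+2.40·0.298)] = 0.02842·ln(2.780/0.7842) = 0.03597 kmol/m³.
Then C_P = (C_{A0}−C_A) − C_Q = 0.8317 − 0.03597 = 0.7957 kmol/m³.
Y_P = C_P/C_{A0} = 0.7957/1.13 = 0.704.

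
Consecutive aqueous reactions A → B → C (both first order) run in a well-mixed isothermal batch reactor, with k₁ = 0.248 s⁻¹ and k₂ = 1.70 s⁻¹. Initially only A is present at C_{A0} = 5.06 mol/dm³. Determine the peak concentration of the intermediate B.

Evaluating C_B at t_opt = ln(k₂/k₁)/(k₂−k₁) gives C_{B,max}/C_{A0} = (k₁/k₂)^[k₂/(k₂−k₁)].
= (0.248/1.70)^(1.70/(1.70−0.248)) = (0.1459)^(1.171) = 0.1050.
C_{B,max} = 0.1050×5.06 = 0.531 mol/dm³.

0.531 mol/dm³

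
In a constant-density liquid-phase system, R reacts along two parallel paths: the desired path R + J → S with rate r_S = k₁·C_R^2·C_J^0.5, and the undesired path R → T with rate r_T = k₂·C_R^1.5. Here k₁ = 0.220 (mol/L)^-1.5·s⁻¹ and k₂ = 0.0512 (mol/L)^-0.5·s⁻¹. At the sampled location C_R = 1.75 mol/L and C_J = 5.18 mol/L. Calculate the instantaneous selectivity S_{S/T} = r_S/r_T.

12.9

S_{S/T} = r_S/r_T = (k₁·C_R^2·C_J^0.5)/(k₂·C_R^1.5) = (k₁/k₂)·C_R^0.5·C_J^0.5.
= (0.220×1.750^2×5.180^0.5) / (0.0512×1.750^1.5) = 1.533/0.1185 = 12.9.
Since the desired path is higher order in R, keeping C_R high (PFR or concentrated feed) favours S.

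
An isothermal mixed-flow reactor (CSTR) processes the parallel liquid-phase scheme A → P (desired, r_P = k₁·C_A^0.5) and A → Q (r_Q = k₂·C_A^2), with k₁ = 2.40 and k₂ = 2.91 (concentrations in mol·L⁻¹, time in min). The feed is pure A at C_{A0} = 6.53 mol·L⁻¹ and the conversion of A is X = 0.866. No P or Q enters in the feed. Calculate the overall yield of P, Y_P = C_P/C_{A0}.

Exit C_A = C_{A0}(1−X) = 6.53×0.134 = 0.8750 mol·L⁻¹.
Rates in a CSTR are evaluated at the outlet concentration: r_P = 2.40×0.8750^0.5 = 2.245, r_Q = 2.91×0.8750^2 = 2.228.
Fraction of consumed A going to P: r_P/(r_P+r_Q) = 0.5019.
C_P = 0.5019·C_{A0}·X = 0.5019×6.53×0.866 = 2.84 mol·L⁻¹; Y_P = C_P/C_{A0} = 0.435.

0.435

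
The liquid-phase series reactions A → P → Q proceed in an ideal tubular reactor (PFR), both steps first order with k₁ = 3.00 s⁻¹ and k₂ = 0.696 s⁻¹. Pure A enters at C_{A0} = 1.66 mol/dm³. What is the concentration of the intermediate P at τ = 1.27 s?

0.845 mol/dm³

Solving the coupled first-order balances gives C_P(τ) = [k₁/(k₂−k₁)]·C_{A0}·(e^(−k₁τ) − e^(−k₂τ)).
e^(−k₁τ) = e^(−3.00×1.27) = e^(−3.810) = 0.02215; e^(−k₂τ) = e^(−0.8839) = 0.4132.
C_P = 3.00×1.66/(0.696−3.00) × (0.02215−0.4132) = (-2.161)×(-0.3910) = 0.8452 mol/dm³.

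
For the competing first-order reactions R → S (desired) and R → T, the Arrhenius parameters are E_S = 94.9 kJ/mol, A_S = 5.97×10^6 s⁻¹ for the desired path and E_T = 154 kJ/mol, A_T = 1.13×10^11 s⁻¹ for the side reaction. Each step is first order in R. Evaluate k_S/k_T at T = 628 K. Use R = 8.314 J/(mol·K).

4.35

With equal orders, S_{S/T} = k_S/k_T = (A_S/A_T)·exp[(E_T−E_S)/(RT)].
(E_T−E_S)/(RT) = (154−94.9)×10³/(8.314×628) = 59100/5221 = 11.32.
k_S/k_T = (5.97×10^6/1.13×10^11)·exp(11.32) = 5.283×10^-5 × 82393 = 4.35.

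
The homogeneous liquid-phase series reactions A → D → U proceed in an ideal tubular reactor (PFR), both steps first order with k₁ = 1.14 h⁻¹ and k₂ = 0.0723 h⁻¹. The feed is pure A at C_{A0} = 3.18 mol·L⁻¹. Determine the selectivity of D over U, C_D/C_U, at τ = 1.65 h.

Solving the coupled first-order balances gives C_D(τ) = [k₁/(k₂−k₁)]·C_{A0}·(e^(−k₁τ) − e^(−k₂τ)).
e^(−k₁τ) = e^(−1.14×1.65) = e^(−1.881) = 0.1524; e^(−k₂τ) = e^(−0.1193) = 0.8875.
C_D = 1.14×3.18/(0.0723−1.14) × (0.1524−0.8875) = (-3.395)×(-0.7351) = 2.496 mol·L⁻¹.
C_A = C_{A0}e^(−k₁τ) = 0.4848 mol·L⁻¹, so C_U = C_{A0}−C_A−C_D = 0.1993 mol·L⁻¹; C_D/C_U = 12.5.

12.5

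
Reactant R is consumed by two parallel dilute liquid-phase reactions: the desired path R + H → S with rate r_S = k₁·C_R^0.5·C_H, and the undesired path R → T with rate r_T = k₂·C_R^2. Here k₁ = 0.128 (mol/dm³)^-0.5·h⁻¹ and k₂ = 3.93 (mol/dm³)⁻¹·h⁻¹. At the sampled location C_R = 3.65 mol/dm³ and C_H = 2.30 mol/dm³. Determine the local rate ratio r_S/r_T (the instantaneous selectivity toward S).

0.0107

S_{S/T} = r_S/r_T = (k₁·C_R^0.5·C_H)/(k₂·C_R^2) = (k₁/k₂)·C_R^-1.5·C_H.
= (0.128×3.650^0.5×2.300) / (3.93×3.650^2) = 0.5625/52.36 = 0.0107.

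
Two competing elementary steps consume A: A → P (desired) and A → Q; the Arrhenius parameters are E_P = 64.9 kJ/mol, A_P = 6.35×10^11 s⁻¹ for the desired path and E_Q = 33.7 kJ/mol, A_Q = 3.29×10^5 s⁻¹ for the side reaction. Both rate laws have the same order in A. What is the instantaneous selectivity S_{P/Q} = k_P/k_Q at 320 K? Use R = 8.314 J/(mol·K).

k_P/k_Q = (A_P/A_Q)·exp[−(E_P−E_Q)/(RT)] = (A_P/A_Q)·exp[(E_Q−E_P)/(RT)].
(E_Q−E_P)/(RT) = (33.7−64.9)×10³/(8.314×320) = -31200/2660 = -11.73.
k_P/k_Q = (6.35×10^11/3.29×10^5)·exp(-11.73) = 1.930×10^6 × 8.071×10^-6 = 15.6.
Since E_P > E_Q, raising the temperature improves selectivity toward P.

15.6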